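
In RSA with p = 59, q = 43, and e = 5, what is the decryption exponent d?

1949

φ(n) = (p−1)(q−1) = 58·42 = 2436.
Need d with 5·d ≡ 1 (mod 2436). Apply the extended Euclidean algorithm:
2436 = 487*5 + 1
5 = 5*1 + 0
Back-substitute:
1 = 2436 − 487·5
So 5·(-487) ≡ 1 (mod 2436), hence d ≡ -487 ≡ 1949 (mod 2436).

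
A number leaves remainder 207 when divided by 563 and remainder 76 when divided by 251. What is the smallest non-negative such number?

Write x = 207 + 563·k. Then 563·k ≡ 76 − 207 ≡ 120 (mod 251).
Need 563⁻¹ mod 251. Extended Euclid on (251, 61):
251 = 4×61 + 7
61 = 8×7 + 5
7 = 1×5 + 2
5 = 2×2 + 1
2 = 2×1 + 0
Back-substitute:
1 = 5 − 2·2
1 = −2·7 + 3·5
1 = 3·61 − 26·7
1 = −26·251 + 107·61
563⁻¹ ≡ 107 (mod 251), so k ≡ 107·120 ≡ 39 (mod 251).
x = 207 + 563·39 = 22164.

22164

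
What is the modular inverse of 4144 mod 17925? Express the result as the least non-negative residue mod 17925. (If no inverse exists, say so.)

9979

Apply the Euclidean algorithm to 17925 and 4144:
17925 = 4*4144 + 1349
4144 = 3*1349 + 97
1349 = 13*97 + 88
97 = 1*88 + 9
88 = 9*9 + 7
9 = 1*7 + 2
7 = 3*2 + 1
2 = 2*1 + 0
The gcd is 1. Working backward:
1 = 7 − 3·2
1 = −3·9 + 4·7
1 = 4·88 − 39·9
1 = −39·97 + 43·88
1 = 43·1349 − 598·97
1 = −598·4144 + 1837·1349
1 = 1837·17925 − 7946·4144
So 4144·(-7946) ≡ 1 (mod 17925), and -7946 ≡ 9979 (mod 17925).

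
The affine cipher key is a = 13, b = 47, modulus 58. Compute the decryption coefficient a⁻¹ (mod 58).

9

Apply the Euclidean algorithm to 58 and 13:
58 = 4×13 + 6
13 = 2×6 + 1
6 = 6×1 + 0
The gcd is 1. Working backward:
1 = 13 − 2·6
1 = −2·58 + 9·13
So 13·9 ≡ 1 (mod 58).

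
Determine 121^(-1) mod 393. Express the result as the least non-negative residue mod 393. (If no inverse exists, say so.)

13

gcd(393, 121) by repeated division:
393 = 3·121 + 30
121 = 4·30 + 1
30 = 30·1 + 0
Since gcd(121, 393) = 1, back-substitute to write 1 as a combination:
1 = 121 − 4·30
1 = −4·393 + 13·121
So 121·13 ≡ 1 (mod 393).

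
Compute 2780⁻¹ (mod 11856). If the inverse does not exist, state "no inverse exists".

Euclidean algorithm on 11856, 2780:
11856 = 4*2780 + 736
2780 = 3*736 + 572
736 = 1*572 + 164
572 = 3*164 + 80
164 = 2*80 + 4
80 = 20*4 + 0
gcd(2780, 11856) = 4 ≠ 1, so 2780 has no multiplicative inverse modulo 11856.

no inverse exists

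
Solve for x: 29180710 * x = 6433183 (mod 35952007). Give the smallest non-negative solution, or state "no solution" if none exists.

no solution

gcd(29180710, 35952007):
35952007 = 1·29180710 + 6771297
29180710 = 4·6771297 + 2095522
6771297 = 3·2095522 + 484731
2095522 = 4·484731 + 156598
484731 = 3·156598 + 14937
156598 = 10·14937 + 7228
14937 = 2·7228 + 481
7228 = 15·481 + 13
481 = 37·13 + 0
gcd = 13, but 13 ∤ 6433183, so the congruence has no solution.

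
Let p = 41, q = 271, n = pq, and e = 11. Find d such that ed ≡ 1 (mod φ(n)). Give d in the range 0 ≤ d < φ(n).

φ(n) = (p−1)(q−1) = 40·270 = 10800.
Need d with 11·d ≡ 1 (mod 10800). Apply the extended Euclidean algorithm:
10800 = 981×11 + 9
11 = 1×9 + 2
9 = 4×2 + 1
2 = 2×1 + 0
Back-substitute:
1 = 9 − 4·2
1 = −4·11 + 5·9
1 = 5·10800 − 4909·11
So 11·(-4909) ≡ 1 (mod 10800), hence d ≡ -4909 ≡ 5891 (mod 10800).

5891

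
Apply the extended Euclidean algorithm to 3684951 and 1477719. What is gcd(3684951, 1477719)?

Repeated division:
3684951 = 2×1477719 + 729513
1477719 = 2×729513 + 18693
729513 = 39×18693 + 486
18693 = 38×486 + 225
486 = 2×225 + 36
225 = 6×36 + 9
36 = 4×9 + 0
gcd(3684951, 1477719) = 9.
Back-substituting:
9 = 225 − 6·36
9 = −6·486 + 13·225
9 = 13·18693 − 500·486
9 = −500·729513 + 19513·18693
9 = 19513·1477719 − 39526·729513
9 = −39526·3684951 + 98565·1477719
So 9 = (-39526)·3684951 + (98565)·1477719.

9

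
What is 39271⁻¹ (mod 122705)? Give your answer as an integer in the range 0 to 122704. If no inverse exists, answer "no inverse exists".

Run Euclid on (122705, 39271):
122705 = 3·39271 + 4892
39271 = 8·4892 + 135
4892 = 36·135 + 32
135 = 4·32 + 7
32 = 4·7 + 4
7 = 1·4 + 3
4 = 1·3 + 1
3 = 3·1 + 0
Since gcd(39271, 122705) = 1, back-substitute to write 1 as a combination:
1 = 4 − 3
1 = −7 + 2·4
1 = 2·32 − 9·7
1 = −9·135 + 38·32
1 = 38·4892 − 1377·135
1 = −1377·39271 + 11054·4892
1 = 11054·122705 − 34539·39271
Thus 39271·(-34539) ≡ 1 (mod 122705); reducing, -34539 mod 122705 = 88166.

88166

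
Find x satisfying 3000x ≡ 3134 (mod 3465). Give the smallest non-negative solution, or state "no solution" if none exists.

gcd(3000, 3465):
3465 = 1·3000 + 465
3000 = 6·465 + 210
465 = 2·210 + 45
210 = 4·45 + 30
45 = 1·30 + 15
30 = 2·15 + 0
gcd = 15, but 15 ∤ 3134, so the congruence has no solution.

no solution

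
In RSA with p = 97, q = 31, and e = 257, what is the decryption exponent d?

φ(n) = (p−1)(q−1) = 96·30 = 2880.
Need d with 257·d ≡ 1 (mod 2880). Apply the extended Euclidean algorithm:
2880 = 11·257 + 53
257 = 4·53 + 45
53 = 1·45 + 8
45 = 5·8 + 5
8 = 1·5 + 3
5 = 1·3 + 2
3 = 1·2 + 1
2 = 2·1 + 0
Back-substitute:
1 = 3 − 2
1 = −5 + 2·3
1 = 2·8 − 3·5
1 = −3·45 + 17·8
1 = 17·53 − 20·45
1 = −20·257 + 97·53
1 = 97·2880 − 1087·257
So 257·(-1087) ≡ 1 (mod 2880), hence d ≡ -1087 ≡ 1793 (mod 2880).

1793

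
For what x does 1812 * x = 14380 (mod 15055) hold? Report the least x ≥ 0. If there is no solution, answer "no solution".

14930

First find gcd(1812, 15055):
15055 = 8*1812 + 559
1812 = 3*559 + 135
559 = 4*135 + 19
135 = 7*19 + 2
19 = 9*2 + 1
2 = 2*1 + 0
gcd = 1, so a unique solution mod 15055 exists.
Back-substitute for the Bézout coefficients:
1 = 19 − 9·2
1 = −9·135 + 64·19
1 = 64·559 − 265·135
1 = −265·1812 + 859·559
1 = 859·15055 − 7137·1812
So 1812·(-7137) ≡ 1 (mod 15055), giving 1812⁻¹ ≡ 7918.
x ≡ 1812⁻¹·14380 ≡ 7918·14380 ≡ 14930 (mod 15055).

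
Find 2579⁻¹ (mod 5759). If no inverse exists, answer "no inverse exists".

3258

gcd(5759, 2579) by repeated division:
5759 = 2·2579 + 601
2579 = 4·601 + 175
601 = 3·175 + 76
175 = 2·76 + 23
76 = 3·23 + 7
23 = 3·7 + 2
7 = 3·2 + 1
2 = 2·1 + 0
The gcd is 1. Working backward:
1 = 7 − 3·2
1 = −3·23 + 10·7
1 = 10·76 − 33·23
1 = −33·175 + 76·76
1 = 76·601 − 261·175
1 = −261·2579 + 1120·601
1 = 1120·5759 − 2501·2579
Thus 2579·(-2501) ≡ 1 (mod 5759); reducing, -2501 mod 5759 = 3258.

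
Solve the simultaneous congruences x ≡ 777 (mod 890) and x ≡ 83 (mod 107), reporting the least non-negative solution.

66637

Write x = 777 + 890·k. Then 890·k ≡ 83 − 777 ≡ 55 (mod 107).
Need 890⁻¹ mod 107. Extended Euclid on (107, 34):
107 = 3*34 + 5
34 = 6*5 + 4
5 = 1*4 + 1
4 = 4*1 + 0
Back-substitute:
1 = 5 − 4
1 = −34 + 7·5
1 = 7·107 − 22·34
890⁻¹ ≡ 85 (mod 107), so k ≡ 85·55 ≡ 74 (mod 107).
x = 777 + 890·74 = 66637.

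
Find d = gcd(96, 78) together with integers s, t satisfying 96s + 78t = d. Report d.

6

Apply Euclid's algorithm to 96 and 78:
96 = 1·78 + 18
78 = 4·18 + 6
18 = 3·6 + 0
gcd(96, 78) = 6.
Working backward:
6 = 78 − 4·18
6 = −4·96 + 5·78
So 6 = (-4)·96 + (5)·78.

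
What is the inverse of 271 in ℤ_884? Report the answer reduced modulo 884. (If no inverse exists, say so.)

747

Extended Euclidean algorithm:
884 = 3*271 + 71
271 = 3*71 + 58
71 = 1*58 + 13
58 = 4*13 + 6
13 = 2*6 + 1
6 = 6*1 + 0
Since gcd(271, 884) = 1, back-substitute to write 1 as a combination:
1 = 13 − 2·6
1 = −2·58 + 9·13
1 = 9·71 − 11·58
1 = −11·271 + 42·71
1 = 42·884 − 137·271
Hence 271⁻¹ ≡ -137 ≡ 747 (mod 884).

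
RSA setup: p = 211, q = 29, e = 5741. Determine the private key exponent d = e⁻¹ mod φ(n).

φ(n) = (p−1)(q−1) = 210·28 = 5880.
Need d with 5741·d ≡ 1 (mod 5880). Apply the extended Euclidean algorithm:
5880 = 1·5741 + 139
5741 = 41·139 + 42
139 = 3·42 + 13
42 = 3·13 + 3
13 = 4·3 + 1
3 = 3·1 + 0
Back-substitute:
1 = 13 − 4·3
1 = −4·42 + 13·13
1 = 13·139 − 43·42
1 = −43·5741 + 1776·139
1 = 1776·5880 − 1819·5741
So 5741·(-1819) ≡ 1 (mod 5880), hence d ≡ -1819 ≡ 4061 (mod 5880).

4061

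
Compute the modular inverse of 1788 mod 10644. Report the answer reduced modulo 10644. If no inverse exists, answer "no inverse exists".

no inverse exists

Euclidean algorithm on 10644, 1788:
10644 = 5×1788 + 1704
1788 = 1×1704 + 84
1704 = 20×84 + 24
84 = 3×24 + 12
24 = 2×12 + 0
gcd(1788, 10644) = 12 ≠ 1, so 1788 has no multiplicative inverse modulo 10644.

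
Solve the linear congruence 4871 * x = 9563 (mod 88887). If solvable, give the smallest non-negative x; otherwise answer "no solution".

65659

First find gcd(4871, 88887):
88887 = 18·4871 + 1209
4871 = 4·1209 + 35
1209 = 34·35 + 19
35 = 1·19 + 16
19 = 1·16 + 3
16 = 5·3 + 1
3 = 3·1 + 0
gcd = 1, so a unique solution mod 88887 exists.
Back-substitute for the Bézout coefficients:
1 = 16 − 5·3
1 = −5·19 + 6·16
1 = 6·35 − 11·19
1 = −11·1209 + 380·35
1 = 380·4871 − 1531·1209
1 = −1531·88887 + 27938·4871
So 4871·(27938) ≡ 1 (mod 88887), giving 4871⁻¹ ≡ 27938.
x ≡ 4871⁻¹·9563 ≡ 27938·9563 ≡ 65659 (mod 88887).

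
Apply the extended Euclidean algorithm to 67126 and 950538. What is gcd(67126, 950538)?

2

Apply Euclid's algorithm to 950538 and 67126:
950538 = 14·67126 + 10774
67126 = 6·10774 + 2482
10774 = 4·2482 + 846
2482 = 2·846 + 790
846 = 1·790 + 56
790 = 14·56 + 6
56 = 9·6 + 2
6 = 3·2 + 0
gcd(67126, 950538) = 2.
Back-substituting:
2 = 56 − 9·6
2 = −9·790 + 127·56
2 = 127·846 − 136·790
2 = −136·2482 + 399·846
2 = 399·10774 − 1732·2482
2 = −1732·67126 + 10791·10774
2 = 10791·950538 − 152806·67126
So 2 = (10791)·950538 + (-152806)·67126.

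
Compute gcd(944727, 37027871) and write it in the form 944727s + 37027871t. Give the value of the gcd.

Repeated division:
37027871 = 39*944727 + 183518
944727 = 5*183518 + 27137
183518 = 6*27137 + 20696
27137 = 1*20696 + 6441
20696 = 3*6441 + 1373
6441 = 4*1373 + 949
1373 = 1*949 + 424
949 = 2*424 + 101
424 = 4*101 + 20
101 = 5*20 + 1
20 = 20*1 + 0
gcd(944727, 37027871) = 1.
Express as a combination:
1 = 101 − 5·20
1 = −5·424 + 21·101
1 = 21·949 − 47·424
1 = −47·1373 + 68·949
1 = 68·6441 − 319·1373
1 = −319·20696 + 1025·6441
1 = 1025·27137 − 1344·20696
1 = −1344·183518 + 9089·27137
1 = 9089·944727 − 46789·183518
1 = −46789·37027871 + 1833860·944727
So 1 = (-46789)·37027871 + (1833860)·944727.

1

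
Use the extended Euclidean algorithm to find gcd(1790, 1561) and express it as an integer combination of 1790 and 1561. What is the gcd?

Euclidean algorithm:
1790 = 1×1561 + 229
1561 = 6×229 + 187
229 = 1×187 + 42
187 = 4×42 + 19
42 = 2×19 + 4
19 = 4×4 + 3
4 = 1×3 + 1
3 = 3×1 + 0
gcd(1790, 1561) = 1.
Back-substituting:
1 = 4 − 3
1 = −19 + 5·4
1 = 5·42 − 11·19
1 = −11·187 + 49·42
1 = 49·229 − 60·187
1 = −60·1561 + 409·229
1 = 409·1790 − 469·1561
So 1 = (409)·1790 + (-469)·1561.

1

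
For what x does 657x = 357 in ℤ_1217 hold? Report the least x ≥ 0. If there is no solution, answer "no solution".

45

First find gcd(657, 1217):
1217 = 1*657 + 560
657 = 1*560 + 97
560 = 5*97 + 75
97 = 1*75 + 22
75 = 3*22 + 9
22 = 2*9 + 4
9 = 2*4 + 1
4 = 4*1 + 0
gcd = 1, so a unique solution mod 1217 exists.
Back-substitute for the Bézout coefficients:
1 = 9 − 2·4
1 = −2·22 + 5·9
1 = 5·75 − 17·22
1 = −17·97 + 22·75
1 = 22·560 − 127·97
1 = −127·657 + 149·560
1 = 149·1217 − 276·657
So 657·(-276) ≡ 1 (mod 1217), giving 657⁻¹ ≡ 941.
x ≡ 657⁻¹·357 ≡ 941·357 ≡ 45 (mod 1217).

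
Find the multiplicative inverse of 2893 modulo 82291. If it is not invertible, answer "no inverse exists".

no inverse exists

Compute gcd(2893, 82291):
82291 = 28×2893 + 1287
2893 = 2×1287 + 319
1287 = 4×319 + 11
319 = 29×11 + 0
Since gcd = 11 > 1, 2893 is not a unit mod 82291.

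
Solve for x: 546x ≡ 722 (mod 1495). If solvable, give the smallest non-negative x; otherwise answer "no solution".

gcd(546, 1495):
1495 = 2×546 + 403
546 = 1×403 + 143
403 = 2×143 + 117
143 = 1×117 + 26
117 = 4×26 + 13
26 = 2×13 + 0
gcd = 13, but 13 ∤ 722, so the congruence has no solution.

no solution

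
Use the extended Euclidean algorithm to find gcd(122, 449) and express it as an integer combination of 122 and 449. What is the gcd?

1

Repeated division:
449 = 3×122 + 83
122 = 1×83 + 39
83 = 2×39 + 5
39 = 7×5 + 4
5 = 1×4 + 1
4 = 4×1 + 0
gcd(122, 449) = 1.
Express as a combination:
1 = 5 − 4
1 = −39 + 8·5
1 = 8·83 − 17·39
1 = −17·122 + 25·83
1 = 25·449 − 92·122
So 1 = (25)·449 + (-92)·122.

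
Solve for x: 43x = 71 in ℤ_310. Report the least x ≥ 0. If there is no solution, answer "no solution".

First find gcd(43, 310):
310 = 7*43 + 9
43 = 4*9 + 7
9 = 1*7 + 2
7 = 3*2 + 1
2 = 2*1 + 0
gcd = 1, so a unique solution mod 310 exists.
Back-substitute for the Bézout coefficients:
1 = 7 − 3·2
1 = −3·9 + 4·7
1 = 4·43 − 19·9
1 = −19·310 + 137·43
So 43·(137) ≡ 1 (mod 310), giving 43⁻¹ ≡ 137.
x ≡ 43⁻¹·71 ≡ 137·71 ≡ 117 (mod 310).

117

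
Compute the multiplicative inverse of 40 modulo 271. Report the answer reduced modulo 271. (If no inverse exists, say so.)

Extended Euclidean algorithm:
271 = 6*40 + 31
40 = 1*31 + 9
31 = 3*9 + 4
9 = 2*4 + 1
4 = 4*1 + 0
gcd = 1, so the inverse exists. Back-substitute:
1 = 9 − 2·4
1 = −2·31 + 7·9
1 = 7·40 − 9·31
1 = −9·271 + 61·40
So 40·61 ≡ 1 (mod 271).

61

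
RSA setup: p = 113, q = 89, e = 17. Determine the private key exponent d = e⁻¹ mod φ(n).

φ(n) = (p−1)(q−1) = 112·88 = 9856.
Need d with 17·d ≡ 1 (mod 9856). Apply the extended Euclidean algorithm:
9856 = 579*17 + 13
17 = 1*13 + 4
13 = 3*4 + 1
4 = 4*1 + 0
Back-substitute:
1 = 13 − 3·4
1 = −3·17 + 4·13
1 = 4·9856 − 2319·17
So 17·(-2319) ≡ 1 (mod 9856), hence d ≡ -2319 ≡ 7537 (mod 9856).

7537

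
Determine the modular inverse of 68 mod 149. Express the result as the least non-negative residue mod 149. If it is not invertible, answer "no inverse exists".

103

Apply the Euclidean algorithm to 149 and 68:
149 = 2*68 + 13
68 = 5*13 + 3
13 = 4*3 + 1
3 = 3*1 + 0
gcd = 1, so the inverse exists. Back-substitute:
1 = 13 − 4·3
1 = −4·68 + 21·13
1 = 21·149 − 46·68
Hence 68⁻¹ ≡ -46 ≡ 103 (mod 149).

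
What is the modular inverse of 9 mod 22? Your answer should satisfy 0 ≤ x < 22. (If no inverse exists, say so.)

Extended Euclidean algorithm:
22 = 2*9 + 4
9 = 2*4 + 1
4 = 4*1 + 0
gcd = 1, so the inverse exists. Back-substitute:
1 = 9 − 2·4
1 = −2·22 + 5·9
So 9·5 ≡ 1 (mod 22).

5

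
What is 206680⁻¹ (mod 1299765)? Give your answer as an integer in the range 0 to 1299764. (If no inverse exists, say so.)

Compute gcd(206680, 1299765):
1299765 = 6*206680 + 59685
206680 = 3*59685 + 27625
59685 = 2*27625 + 4435
27625 = 6*4435 + 1015
4435 = 4*1015 + 375
1015 = 2*375 + 265
375 = 1*265 + 110
265 = 2*110 + 45
110 = 2*45 + 20
45 = 2*20 + 5
20 = 4*5 + 0
Since gcd = 5 > 1, 206680 is not a unit mod 1299765.

no inverse exists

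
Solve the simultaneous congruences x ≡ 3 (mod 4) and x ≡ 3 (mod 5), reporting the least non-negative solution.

Write x = 3 + 4·k. Then 4·k ≡ 3 − 3 ≡ 0 (mod 5).
Need 4⁻¹ mod 5. Extended Euclid on (5, 4):
5 = 1·4 + 1
4 = 4·1 + 0
Back-substitute:
1 = 5 − 4
4⁻¹ ≡ 4 (mod 5), so k ≡ 4·0 ≡ 0 (mod 5).
x = 3 + 4·0 = 3.

3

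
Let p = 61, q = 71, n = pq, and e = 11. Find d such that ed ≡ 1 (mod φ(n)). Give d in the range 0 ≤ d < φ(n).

2291

φ(n) = (p−1)(q−1) = 60·70 = 4200.
Need d with 11·d ≡ 1 (mod 4200). Apply the extended Euclidean algorithm:
4200 = 381*11 + 9
11 = 1*9 + 2
9 = 4*2 + 1
2 = 2*1 + 0
Back-substitute:
1 = 9 − 4·2
1 = −4·11 + 5·9
1 = 5·4200 − 1909·11
So 11·(-1909) ≡ 1 (mod 4200), hence d ≡ -1909 ≡ 2291 (mod 4200).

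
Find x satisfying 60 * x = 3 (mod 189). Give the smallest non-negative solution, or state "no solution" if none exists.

First find gcd(60, 189):
189 = 3×60 + 9
60 = 6×9 + 6
9 = 1×6 + 3
6 = 2×3 + 0
gcd = 3 and 3 | 3, so solutions exist. Divide through by 3: 20x ≡ 1 (mod 63).
Now find 20⁻¹ mod 63:
63 = 3×20 + 3
20 = 6×3 + 2
3 = 1×2 + 1
2 = 2×1 + 0
Back-substitute:
1 = 3 − 2
1 = −20 + 7·3
1 = 7·63 − 22·20
So 20·(-22) ≡ 1 (mod 63), i.e. 20⁻¹ ≡ 41.
Then x ≡ 41·1 ≡ 41 (mod 63); the smallest non-negative solution is x = 41.

41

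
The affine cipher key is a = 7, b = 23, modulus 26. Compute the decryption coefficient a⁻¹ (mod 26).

Run Euclid on (26, 7):
26 = 3·7 + 5
7 = 1·5 + 2
5 = 2·2 + 1
2 = 2·1 + 0
gcd = 1, so the inverse exists. Back-substitute:
1 = 5 − 2·2
1 = −2·7 + 3·5
1 = 3·26 − 11·7
Hence 7⁻¹ ≡ -11 ≡ 15 (mod 26).

15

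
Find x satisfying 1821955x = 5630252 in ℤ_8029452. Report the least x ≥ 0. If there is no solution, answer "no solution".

First find gcd(1821955, 8029452):
8029452 = 4*1821955 + 741632
1821955 = 2*741632 + 338691
741632 = 2*338691 + 64250
338691 = 5*64250 + 17441
64250 = 3*17441 + 11927
17441 = 1*11927 + 5514
11927 = 2*5514 + 899
5514 = 6*899 + 120
899 = 7*120 + 59
120 = 2*59 + 2
59 = 29*2 + 1
2 = 2*1 + 0
gcd = 1, so a unique solution mod 8029452 exists.
Back-substitute for the Bézout coefficients:
1 = 59 − 29·2
1 = −29·120 + 59·59
1 = 59·899 − 442·120
1 = −442·5514 + 2711·899
1 = 2711·11927 − 5864·5514
1 = −5864·17441 + 8575·11927
1 = 8575·64250 − 31589·17441
1 = −31589·338691 + 166520·64250
1 = 166520·741632 − 364629·338691
1 = −364629·1821955 + 895778·741632
1 = 895778·8029452 − 3947741·1821955
So 1821955·(-3947741) ≡ 1 (mod 8029452), giving 1821955⁻¹ ≡ 4081711.
x ≡ 1821955⁻¹·5630252 ≡ 4081711·5630252 ≡ 7099232 (mod 8029452).

7099232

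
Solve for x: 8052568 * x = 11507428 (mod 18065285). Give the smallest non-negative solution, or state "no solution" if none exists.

13588741

First find gcd(8052568, 18065285):
18065285 = 2×8052568 + 1960149
8052568 = 4×1960149 + 211972
1960149 = 9×211972 + 52401
211972 = 4×52401 + 2368
52401 = 22×2368 + 305
2368 = 7×305 + 233
305 = 1×233 + 72
233 = 3×72 + 17
72 = 4×17 + 4
17 = 4×4 + 1
4 = 4×1 + 0
gcd = 1, so a unique solution mod 18065285 exists.
Back-substitute for the Bézout coefficients:
1 = 17 − 4·4
1 = −4·72 + 17·17
1 = 17·233 − 55·72
1 = −55·305 + 72·233
1 = 72·2368 − 559·305
1 = −559·52401 + 12370·2368
1 = 12370·211972 − 50039·52401
1 = −50039·1960149 + 462721·211972
1 = 462721·8052568 − 1900923·1960149
1 = −1900923·18065285 + 4264567·8052568
So 8052568·(4264567) ≡ 1 (mod 18065285), giving 8052568⁻¹ ≡ 4264567.
x ≡ 8052568⁻¹·11507428 ≡ 4264567·11507428 ≡ 13588741 (mod 18065285).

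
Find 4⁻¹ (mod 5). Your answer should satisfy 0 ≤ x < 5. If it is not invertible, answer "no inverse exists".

4

Run Euclid on (5, 4):
5 = 1·4 + 1
4 = 4·1 + 0
Since gcd(4, 5) = 1, back-substitute to write 1 as a combination:
1 = 5 − 4
Thus 4·(-1) ≡ 1 (mod 5); reducing, -1 mod 5 = 4.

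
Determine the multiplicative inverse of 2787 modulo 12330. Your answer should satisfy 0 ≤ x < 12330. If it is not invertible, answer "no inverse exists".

Euclidean algorithm on 12330, 2787:
12330 = 4*2787 + 1182
2787 = 2*1182 + 423
1182 = 2*423 + 336
423 = 1*336 + 87
336 = 3*87 + 75
87 = 1*75 + 12
75 = 6*12 + 3
12 = 4*3 + 0
gcd(2787, 12330) = 3 ≠ 1, so 2787 has no multiplicative inverse modulo 12330.

no inverse exists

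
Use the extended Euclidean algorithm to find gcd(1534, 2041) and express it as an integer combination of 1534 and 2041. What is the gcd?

Repeated division:
2041 = 1·1534 + 507
1534 = 3·507 + 13
507 = 39·13 + 0
gcd(1534, 2041) = 13.
Express as a combination:
13 = 1534 − 3·507
13 = −3·2041 + 4·1534
So 13 = (-3)·2041 + (4)·1534.

13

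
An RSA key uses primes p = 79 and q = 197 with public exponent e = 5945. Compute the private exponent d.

φ(n) = (p−1)(q−1) = 78·196 = 15288.
Need d with 5945·d ≡ 1 (mod 15288). Apply the extended Euclidean algorithm:
15288 = 2·5945 + 3398
5945 = 1·3398 + 2547
3398 = 1·2547 + 851
2547 = 2·851 + 845
851 = 1·845 + 6
845 = 140·6 + 5
6 = 1·5 + 1
5 = 5·1 + 0
Back-substitute:
1 = 6 − 5
1 = −845 + 141·6
1 = 141·851 − 142·845
1 = −142·2547 + 425·851
1 = 425·3398 − 567·2547
1 = −567·5945 + 992·3398
1 = 992·15288 − 2551·5945
So 5945·(-2551) ≡ 1 (mod 15288), hence d ≡ -2551 ≡ 12737 (mod 15288).

12737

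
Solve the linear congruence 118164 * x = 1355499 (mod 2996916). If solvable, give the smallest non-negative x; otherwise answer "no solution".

gcd(118164, 2996916):
2996916 = 25×118164 + 42816
118164 = 2×42816 + 32532
42816 = 1×32532 + 10284
32532 = 3×10284 + 1680
10284 = 6×1680 + 204
1680 = 8×204 + 48
204 = 4×48 + 12
48 = 4×12 + 0
gcd = 12, but 12 ∤ 1355499, so the congruence has no solution.

no solution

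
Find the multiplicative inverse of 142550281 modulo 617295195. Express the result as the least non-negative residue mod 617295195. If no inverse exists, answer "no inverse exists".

gcd(617295195, 142550281) by repeated division:
617295195 = 4·142550281 + 47094071
142550281 = 3·47094071 + 1268068
47094071 = 37·1268068 + 175555
1268068 = 7·175555 + 39183
175555 = 4·39183 + 18823
39183 = 2·18823 + 1537
18823 = 12·1537 + 379
1537 = 4·379 + 21
379 = 18·21 + 1
21 = 21·1 + 0
The gcd is 1. Working backward:
1 = 379 − 18·21
1 = −18·1537 + 73·379
1 = 73·18823 − 894·1537
1 = −894·39183 + 1861·18823
1 = 1861·175555 − 8338·39183
1 = −8338·1268068 + 60227·175555
1 = 60227·47094071 − 2236737·1268068
1 = −2236737·142550281 + 6770438·47094071
1 = 6770438·617295195 − 29318489·142550281
So 142550281·(-29318489) ≡ 1 (mod 617295195), and -29318489 ≡ 587976706 (mod 617295195).

587976706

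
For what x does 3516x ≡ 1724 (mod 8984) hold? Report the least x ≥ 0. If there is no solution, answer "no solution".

1807

First find gcd(3516, 8984):
8984 = 2·3516 + 1952
3516 = 1·1952 + 1564
1952 = 1·1564 + 388
1564 = 4·388 + 12
388 = 32·12 + 4
12 = 3·4 + 0
gcd = 4 and 4 | 1724, so solutions exist. Divide through by 4: 879x ≡ 431 (mod 2246).
Now find 879⁻¹ mod 2246:
2246 = 2*879 + 488
879 = 1*488 + 391
488 = 1*391 + 97
391 = 4*97 + 3
97 = 32*3 + 1
3 = 3*1 + 0
Back-substitute:
1 = 97 − 32·3
1 = −32·391 + 129·97
1 = 129·488 − 161·391
1 = −161·879 + 290·488
1 = 290·2246 − 741·879
So 879·(-741) ≡ 1 (mod 2246), i.e. 879⁻¹ ≡ 1505.
Then x ≡ 1505·431 ≡ 1807 (mod 2246); the smallest non-negative solution is x = 1807.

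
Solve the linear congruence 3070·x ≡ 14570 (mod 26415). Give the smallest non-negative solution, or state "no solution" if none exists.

First find gcd(3070, 26415):
26415 = 8·3070 + 1855
3070 = 1·1855 + 1215
1855 = 1·1215 + 640
1215 = 1·640 + 575
640 = 1·575 + 65
575 = 8·65 + 55
65 = 1·55 + 10
55 = 5·10 + 5
10 = 2·5 + 0
gcd = 5 and 5 | 14570, so solutions exist. Divide through by 5: 614x ≡ 2914 (mod 5283).
Now find 614⁻¹ mod 5283:
5283 = 8*614 + 371
614 = 1*371 + 243
371 = 1*243 + 128
243 = 1*128 + 115
128 = 1*115 + 13
115 = 8*13 + 11
13 = 1*11 + 2
11 = 5*2 + 1
2 = 2*1 + 0
Back-substitute:
1 = 11 − 5·2
1 = −5·13 + 6·11
1 = 6·115 − 53·13
1 = −53·128 + 59·115
1 = 59·243 − 112·128
1 = −112·371 + 171·243
1 = 171·614 − 283·371
1 = −283·5283 + 2435·614
So 614⁻¹ ≡ 2435 (mod 5283).
Then x ≡ 2435·2914 ≡ 521 (mod 5283); the smallest non-negative solution is x = 521.

521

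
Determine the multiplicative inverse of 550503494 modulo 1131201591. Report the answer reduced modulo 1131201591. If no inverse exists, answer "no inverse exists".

140374616

Extended Euclidean algorithm:
1131201591 = 2*550503494 + 30194603
550503494 = 18*30194603 + 7000640
30194603 = 4*7000640 + 2192043
7000640 = 3*2192043 + 424511
2192043 = 5*424511 + 69488
424511 = 6*69488 + 7583
69488 = 9*7583 + 1241
7583 = 6*1241 + 137
1241 = 9*137 + 8
137 = 17*8 + 1
8 = 8*1 + 0
gcd = 1, so the inverse exists. Back-substitute:
1 = 137 − 17·8
1 = −17·1241 + 154·137
1 = 154·7583 − 941·1241
1 = −941·69488 + 8623·7583
1 = 8623·424511 − 52679·69488
1 = −52679·2192043 + 272018·424511
1 = 272018·7000640 − 868733·2192043
1 = −868733·30194603 + 3746950·7000640
1 = 3746950·550503494 − 68313833·30194603
1 = −68313833·1131201591 + 140374616·550503494
So 550503494·140374616 ≡ 1 (mod 1131201591).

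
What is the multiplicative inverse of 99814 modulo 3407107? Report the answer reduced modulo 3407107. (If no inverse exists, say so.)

no inverse exists

Compute gcd(99814, 3407107):
3407107 = 34·99814 + 13431
99814 = 7·13431 + 5797
13431 = 2·5797 + 1837
5797 = 3·1837 + 286
1837 = 6·286 + 121
286 = 2·121 + 44
121 = 2·44 + 33
44 = 1·33 + 11
33 = 3·11 + 0
Since gcd = 11 > 1, 99814 is not a unit mod 3407107.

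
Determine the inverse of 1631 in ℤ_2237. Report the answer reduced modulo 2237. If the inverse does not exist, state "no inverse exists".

Extended Euclidean algorithm:
2237 = 1*1631 + 606
1631 = 2*606 + 419
606 = 1*419 + 187
419 = 2*187 + 45
187 = 4*45 + 7
45 = 6*7 + 3
7 = 2*3 + 1
3 = 3*1 + 0
The gcd is 1. Working backward:
1 = 7 − 2·3
1 = −2·45 + 13·7
1 = 13·187 − 54·45
1 = −54·419 + 121·187
1 = 121·606 − 175·419
1 = −175·1631 + 471·606
1 = 471·2237 − 646·1631
Thus 1631·(-646) ≡ 1 (mod 2237); reducing, -646 mod 2237 = 1591.

1591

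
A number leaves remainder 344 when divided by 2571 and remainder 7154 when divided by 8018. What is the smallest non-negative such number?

2869580

Write x = 344 + 2571·k. Then 2571·k ≡ 7154 − 344 ≡ 6810 (mod 8018).
Need 2571⁻¹ mod 8018. Extended Euclid on (8018, 2571):
8018 = 3*2571 + 305
2571 = 8*305 + 131
305 = 2*131 + 43
131 = 3*43 + 2
43 = 21*2 + 1
2 = 2*1 + 0
Back-substitute:
1 = 43 − 21·2
1 = −21·131 + 64·43
1 = 64·305 − 149·131
1 = −149·2571 + 1256·305
1 = 1256·8018 − 3917·2571
2571⁻¹ ≡ 4101 (mod 8018), so k ≡ 4101·6810 ≡ 1116 (mod 8018).
x = 344 + 2571·1116 = 2869580.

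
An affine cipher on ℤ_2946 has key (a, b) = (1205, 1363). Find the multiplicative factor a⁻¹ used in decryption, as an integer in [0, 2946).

gcd(2946, 1205) by repeated division:
2946 = 2×1205 + 536
1205 = 2×536 + 133
536 = 4×133 + 4
133 = 33×4 + 1
4 = 4×1 + 0
gcd = 1, so the inverse exists. Back-substitute:
1 = 133 − 33·4
1 = −33·536 + 133·133
1 = 133·1205 − 299·536
1 = −299·2946 + 731·1205
So 1205·731 ≡ 1 (mod 2946).

731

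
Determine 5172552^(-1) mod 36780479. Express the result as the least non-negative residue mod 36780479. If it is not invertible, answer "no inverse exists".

Run Euclid on (36780479, 5172552):
36780479 = 7×5172552 + 572615
5172552 = 9×572615 + 19017
572615 = 30×19017 + 2105
19017 = 9×2105 + 72
2105 = 29×72 + 17
72 = 4×17 + 4
17 = 4×4 + 1
4 = 4×1 + 0
Since gcd(5172552, 36780479) = 1, back-substitute to write 1 as a combination:
1 = 17 − 4·4
1 = −4·72 + 17·17
1 = 17·2105 − 497·72
1 = −497·19017 + 4490·2105
1 = 4490·572615 − 135197·19017
1 = −135197·5172552 + 1221263·572615
1 = 1221263·36780479 − 8684038·5172552
Thus 5172552·(-8684038) ≡ 1 (mod 36780479); reducing, -8684038 mod 36780479 = 28096441.

28096441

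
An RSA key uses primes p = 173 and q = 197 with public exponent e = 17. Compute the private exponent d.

φ(n) = (p−1)(q−1) = 172·196 = 33712.
Need d with 17·d ≡ 1 (mod 33712). Apply the extended Euclidean algorithm:
33712 = 1983·17 + 1
17 = 17·1 + 0
Back-substitute:
1 = 33712 − 1983·17
So 17·(-1983) ≡ 1 (mod 33712), hence d ≡ -1983 ≡ 31729 (mod 33712).

31729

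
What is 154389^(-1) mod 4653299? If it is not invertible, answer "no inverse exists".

Extended Euclidean algorithm:
4653299 = 30*154389 + 21629
154389 = 7*21629 + 2986
21629 = 7*2986 + 727
2986 = 4*727 + 78
727 = 9*78 + 25
78 = 3*25 + 3
25 = 8*3 + 1
3 = 3*1 + 0
Since gcd(154389, 4653299) = 1, back-substitute to write 1 as a combination:
1 = 25 − 8·3
1 = −8·78 + 25·25
1 = 25·727 − 233·78
1 = −233·2986 + 957·727
1 = 957·21629 − 6932·2986
1 = −6932·154389 + 49481·21629
1 = 49481·4653299 − 1491362·154389
Thus 154389·(-1491362) ≡ 1 (mod 4653299); reducing, -1491362 mod 4653299 = 3161937.

3161937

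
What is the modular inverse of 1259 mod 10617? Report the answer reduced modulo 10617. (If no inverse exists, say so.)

2513

Run Euclid on (10617, 1259):
10617 = 8·1259 + 545
1259 = 2·545 + 169
545 = 3·169 + 38
169 = 4·38 + 17
38 = 2·17 + 4
17 = 4·4 + 1
4 = 4·1 + 0
gcd = 1, so the inverse exists. Back-substitute:
1 = 17 − 4·4
1 = −4·38 + 9·17
1 = 9·169 − 40·38
1 = −40·545 + 129·169
1 = 129·1259 − 298·545
1 = −298·10617 + 2513·1259
So 1259·2513 ≡ 1 (mod 10617).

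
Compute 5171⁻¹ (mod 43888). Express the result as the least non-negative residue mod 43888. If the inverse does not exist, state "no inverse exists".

Extended Euclidean algorithm:
43888 = 8·5171 + 2520
5171 = 2·2520 + 131
2520 = 19·131 + 31
131 = 4·31 + 7
31 = 4·7 + 3
7 = 2·3 + 1
3 = 3·1 + 0
gcd = 1, so the inverse exists. Back-substitute:
1 = 7 − 2·3
1 = −2·31 + 9·7
1 = 9·131 − 38·31
1 = −38·2520 + 731·131
1 = 731·5171 − 1500·2520
1 = −1500·43888 + 12731·5171
So 5171·12731 ≡ 1 (mod 43888).

12731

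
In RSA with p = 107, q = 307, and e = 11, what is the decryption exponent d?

11795

φ(n) = (p−1)(q−1) = 106·306 = 32436.
Need d with 11·d ≡ 1 (mod 32436). Apply the extended Euclidean algorithm:
32436 = 2948·11 + 8
11 = 1·8 + 3
8 = 2·3 + 2
3 = 1·2 + 1
2 = 2·1 + 0
Back-substitute:
1 = 3 − 2
1 = −8 + 3·3
1 = 3·11 − 4·8
1 = −4·32436 + 11795·11
So 11·11795 ≡ 1 (mod 32436), hence d = 11795.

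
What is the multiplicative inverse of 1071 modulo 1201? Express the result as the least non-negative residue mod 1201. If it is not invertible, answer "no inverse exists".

194

Run Euclid on (1201, 1071):
1201 = 1×1071 + 130
1071 = 8×130 + 31
130 = 4×31 + 6
31 = 5×6 + 1
6 = 6×1 + 0
gcd = 1, so the inverse exists. Back-substitute:
1 = 31 − 5·6
1 = −5·130 + 21·31
1 = 21·1071 − 173·130
1 = −173·1201 + 194·1071
So 1071·194 ≡ 1 (mod 1201).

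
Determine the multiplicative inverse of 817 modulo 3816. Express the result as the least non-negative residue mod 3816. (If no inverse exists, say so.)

3433

Run Euclid on (3816, 817):
3816 = 4·817 + 548
817 = 1·548 + 269
548 = 2·269 + 10
269 = 26·10 + 9
10 = 1·9 + 1
9 = 9·1 + 0
Since gcd(817, 3816) = 1, back-substitute to write 1 as a combination:
1 = 10 − 9
1 = −269 + 27·10
1 = 27·548 − 55·269
1 = −55·817 + 82·548
1 = 82·3816 − 383·817
Hence 817⁻¹ ≡ -383 ≡ 3433 (mod 3816).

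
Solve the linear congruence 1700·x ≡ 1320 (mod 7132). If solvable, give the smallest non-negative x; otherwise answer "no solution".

First find gcd(1700, 7132):
7132 = 4·1700 + 332
1700 = 5·332 + 40
332 = 8·40 + 12
40 = 3·12 + 4
12 = 3·4 + 0
gcd = 4 and 4 | 1320, so solutions exist. Divide through by 4: 425x ≡ 330 (mod 1783).
Now find 425⁻¹ mod 1783:
1783 = 4·425 + 83
425 = 5·83 + 10
83 = 8·10 + 3
10 = 3·3 + 1
3 = 3·1 + 0
Back-substitute:
1 = 10 − 3·3
1 = −3·83 + 25·10
1 = 25·425 − 128·83
1 = −128·1783 + 537·425
So 425⁻¹ ≡ 537 (mod 1783).
Then x ≡ 537·330 ≡ 693 (mod 1783); the smallest non-negative solution is x = 693.

693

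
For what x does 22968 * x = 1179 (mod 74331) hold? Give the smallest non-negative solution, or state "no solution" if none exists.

First find gcd(22968, 74331):
74331 = 3*22968 + 5427
22968 = 4*5427 + 1260
5427 = 4*1260 + 387
1260 = 3*387 + 99
387 = 3*99 + 90
99 = 1*90 + 9
90 = 10*9 + 0
gcd = 9 and 9 | 1179, so solutions exist. Divide through by 9: 2552x ≡ 131 (mod 8259).
Now find 2552⁻¹ mod 8259:
8259 = 3*2552 + 603
2552 = 4*603 + 140
603 = 4*140 + 43
140 = 3*43 + 11
43 = 3*11 + 10
11 = 1*10 + 1
10 = 10*1 + 0
Back-substitute:
1 = 11 − 10
1 = −43 + 4·11
1 = 4·140 − 13·43
1 = −13·603 + 56·140
1 = 56·2552 − 237·603
1 = −237·8259 + 767·2552
So 2552⁻¹ ≡ 767 (mod 8259).
Then x ≡ 767·131 ≡ 1369 (mod 8259); the smallest non-negative solution is x = 1369.

1369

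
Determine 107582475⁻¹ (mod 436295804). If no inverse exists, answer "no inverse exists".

no inverse exists

Euclidean algorithm on 436295804, 107582475:
436295804 = 4*107582475 + 5965904
107582475 = 18*5965904 + 196203
5965904 = 30*196203 + 79814
196203 = 2*79814 + 36575
79814 = 2*36575 + 6664
36575 = 5*6664 + 3255
6664 = 2*3255 + 154
3255 = 21*154 + 21
154 = 7*21 + 7
21 = 3*7 + 0
The gcd is 7, not 1, hence no inverse exists.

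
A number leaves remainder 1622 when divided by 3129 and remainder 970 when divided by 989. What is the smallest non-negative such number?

Write x = 1622 + 3129·k. Then 3129·k ≡ 970 − 1622 ≡ 337 (mod 989).
Need 3129⁻¹ mod 989. Extended Euclid on (989, 162):
989 = 6·162 + 17
162 = 9·17 + 9
17 = 1·9 + 8
9 = 1·8 + 1
8 = 8·1 + 0
Back-substitute:
1 = 9 − 8
1 = −17 + 2·9
1 = 2·162 − 19·17
1 = −19·989 + 116·162
3129⁻¹ ≡ 116 (mod 989), so k ≡ 116·337 ≡ 521 (mod 989).
x = 1622 + 3129·521 = 1631831.

1631831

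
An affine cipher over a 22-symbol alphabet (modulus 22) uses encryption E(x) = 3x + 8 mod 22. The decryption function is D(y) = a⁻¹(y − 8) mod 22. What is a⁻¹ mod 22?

gcd(22, 3) by repeated division:
22 = 7×3 + 1
3 = 3×1 + 0
gcd = 1, so the inverse exists. Back-substitute:
1 = 22 − 7·3
Thus 3·(-7) ≡ 1 (mod 22); reducing, -7 mod 22 = 15.

15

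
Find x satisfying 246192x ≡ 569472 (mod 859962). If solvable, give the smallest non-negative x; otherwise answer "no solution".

First find gcd(246192, 859962):
859962 = 3·246192 + 121386
246192 = 2·121386 + 3420
121386 = 35·3420 + 1686
3420 = 2·1686 + 48
1686 = 35·48 + 6
48 = 8·6 + 0
gcd = 6 and 6 | 569472, so solutions exist. Divide through by 6: 41032x ≡ 94912 (mod 143327).
Now find 41032⁻¹ mod 143327:
143327 = 3×41032 + 20231
41032 = 2×20231 + 570
20231 = 35×570 + 281
570 = 2×281 + 8
281 = 35×8 + 1
8 = 8×1 + 0
Back-substitute:
1 = 281 − 35·8
1 = −35·570 + 71·281
1 = 71·20231 − 2520·570
1 = −2520·41032 + 5111·20231
1 = 5111·143327 − 17853·41032
So 41032·(-17853) ≡ 1 (mod 143327), i.e. 41032⁻¹ ≡ 125474.
Then x ≡ 125474·94912 ≡ 91185 (mod 143327); the smallest non-negative solution is x = 91185.

91185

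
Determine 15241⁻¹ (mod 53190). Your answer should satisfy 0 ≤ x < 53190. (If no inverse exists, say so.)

5371

Apply the Euclidean algorithm to 53190 and 15241:
53190 = 3×15241 + 7467
15241 = 2×7467 + 307
7467 = 24×307 + 99
307 = 3×99 + 10
99 = 9×10 + 9
10 = 1×9 + 1
9 = 9×1 + 0
The gcd is 1. Working backward:
1 = 10 − 9
1 = −99 + 10·10
1 = 10·307 − 31·99
1 = −31·7467 + 754·307
1 = 754·15241 − 1539·7467
1 = −1539·53190 + 5371·15241
So 15241·5371 ≡ 1 (mod 53190).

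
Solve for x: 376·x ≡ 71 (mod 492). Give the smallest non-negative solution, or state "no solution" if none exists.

no solution

gcd(376, 492):
492 = 1·376 + 116
376 = 3·116 + 28
116 = 4·28 + 4
28 = 7·4 + 0
gcd = 4, but 4 ∤ 71, so the congruence has no solution.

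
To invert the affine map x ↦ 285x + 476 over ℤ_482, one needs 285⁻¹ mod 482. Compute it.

367

Extended Euclidean algorithm:
482 = 1×285 + 197
285 = 1×197 + 88
197 = 2×88 + 21
88 = 4×21 + 4
21 = 5×4 + 1
4 = 4×1 + 0
The gcd is 1. Working backward:
1 = 21 − 5·4
1 = −5·88 + 21·21
1 = 21·197 − 47·88
1 = −47·285 + 68·197
1 = 68·482 − 115·285
Hence 285⁻¹ ≡ -115 ≡ 367 (mod 482).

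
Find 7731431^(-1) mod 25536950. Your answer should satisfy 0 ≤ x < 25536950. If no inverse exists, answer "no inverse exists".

Apply the Euclidean algorithm to 25536950 and 7731431:
25536950 = 3·7731431 + 2342657
7731431 = 3·2342657 + 703460
2342657 = 3·703460 + 232277
703460 = 3·232277 + 6629
232277 = 35·6629 + 262
6629 = 25·262 + 79
262 = 3·79 + 25
79 = 3·25 + 4
25 = 6·4 + 1
4 = 4·1 + 0
gcd = 1, so the inverse exists. Back-substitute:
1 = 25 − 6·4
1 = −6·79 + 19·25
1 = 19·262 − 63·79
1 = −63·6629 + 1594·262
1 = 1594·232277 − 55853·6629
1 = −55853·703460 + 169153·232277
1 = 169153·2342657 − 563312·703460
1 = −563312·7731431 + 1859089·2342657
1 = 1859089·25536950 − 6140579·7731431
Thus 7731431·(-6140579) ≡ 1 (mod 25536950); reducing, -6140579 mod 25536950 = 19396371.

19396371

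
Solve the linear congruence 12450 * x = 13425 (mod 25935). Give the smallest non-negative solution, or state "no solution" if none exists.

First find gcd(12450, 25935):
25935 = 2·12450 + 1035
12450 = 12·1035 + 30
1035 = 34·30 + 15
30 = 2·15 + 0
gcd = 15 and 15 | 13425, so solutions exist. Divide through by 15: 830x ≡ 895 (mod 1729).
Now find 830⁻¹ mod 1729:
1729 = 2·830 + 69
830 = 12·69 + 2
69 = 34·2 + 1
2 = 2·1 + 0
Back-substitute:
1 = 69 − 34·2
1 = −34·830 + 409·69
1 = 409·1729 − 852·830
So 830·(-852) ≡ 1 (mod 1729), i.e. 830⁻¹ ≡ 877.
Then x ≡ 877·895 ≡ 1678 (mod 1729); the smallest non-negative solution is x = 1678.

1678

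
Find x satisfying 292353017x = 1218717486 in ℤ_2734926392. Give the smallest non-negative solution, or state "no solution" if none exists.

no solution

gcd(292353017, 2734926392):
2734926392 = 9·292353017 + 103749239
292353017 = 2·103749239 + 84854539
103749239 = 1·84854539 + 18894700
84854539 = 4·18894700 + 9275739
18894700 = 2·9275739 + 343222
9275739 = 27·343222 + 8745
343222 = 39·8745 + 2167
8745 = 4·2167 + 77
2167 = 28·77 + 11
77 = 7·11 + 0
gcd = 11, but 11 ∤ 1218717486, so the congruence has no solution.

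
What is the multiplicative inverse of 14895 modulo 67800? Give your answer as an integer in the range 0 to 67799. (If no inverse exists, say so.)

Euclidean algorithm on 67800, 14895:
67800 = 4×14895 + 8220
14895 = 1×8220 + 6675
8220 = 1×6675 + 1545
6675 = 4×1545 + 495
1545 = 3×495 + 60
495 = 8×60 + 15
60 = 4×15 + 0
The gcd is 15, not 1, hence no inverse exists.

no inverse exists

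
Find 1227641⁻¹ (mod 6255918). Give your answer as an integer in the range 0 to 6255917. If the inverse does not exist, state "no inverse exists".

2927999

Apply the Euclidean algorithm to 6255918 and 1227641:
6255918 = 5*1227641 + 117713
1227641 = 10*117713 + 50511
117713 = 2*50511 + 16691
50511 = 3*16691 + 438
16691 = 38*438 + 47
438 = 9*47 + 15
47 = 3*15 + 2
15 = 7*2 + 1
2 = 2*1 + 0
The gcd is 1. Working backward:
1 = 15 − 7·2
1 = −7·47 + 22·15
1 = 22·438 − 205·47
1 = −205·16691 + 7812·438
1 = 7812·50511 − 23641·16691
1 = −23641·117713 + 55094·50511
1 = 55094·1227641 − 574581·117713
1 = −574581·6255918 + 2927999·1227641
So 1227641·2927999 ≡ 1 (mod 6255918).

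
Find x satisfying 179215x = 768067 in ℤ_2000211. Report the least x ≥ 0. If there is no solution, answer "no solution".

First find gcd(179215, 2000211):
2000211 = 11·179215 + 28846
179215 = 6·28846 + 6139
28846 = 4·6139 + 4290
6139 = 1·4290 + 1849
4290 = 2·1849 + 592
1849 = 3·592 + 73
592 = 8·73 + 8
73 = 9·8 + 1
8 = 8·1 + 0
gcd = 1, so a unique solution mod 2000211 exists.
Back-substitute for the Bézout coefficients:
1 = 73 − 9·8
1 = −9·592 + 73·73
1 = 73·1849 − 228·592
1 = −228·4290 + 529·1849
1 = 529·6139 − 757·4290
1 = −757·28846 + 3557·6139
1 = 3557·179215 − 22099·28846
1 = −22099·2000211 + 246646·179215
So 179215·(246646) ≡ 1 (mod 2000211), giving 179215⁻¹ ≡ 246646.
x ≡ 179215⁻¹·768067 ≡ 246646·768067 ≡ 669472 (mod 2000211).

669472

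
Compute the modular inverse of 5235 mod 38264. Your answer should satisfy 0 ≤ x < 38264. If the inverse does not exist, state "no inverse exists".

32899

gcd(38264, 5235) by repeated division:
38264 = 7×5235 + 1619
5235 = 3×1619 + 378
1619 = 4×378 + 107
378 = 3×107 + 57
107 = 1×57 + 50
57 = 1×50 + 7
50 = 7×7 + 1
7 = 7×1 + 0
The gcd is 1. Working backward:
1 = 50 − 7·7
1 = −7·57 + 8·50
1 = 8·107 − 15·57
1 = −15·378 + 53·107
1 = 53·1619 − 227·378
1 = −227·5235 + 734·1619
1 = 734·38264 − 5365·5235
Thus 5235·(-5365) ≡ 1 (mod 38264); reducing, -5365 mod 38264 = 32899.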